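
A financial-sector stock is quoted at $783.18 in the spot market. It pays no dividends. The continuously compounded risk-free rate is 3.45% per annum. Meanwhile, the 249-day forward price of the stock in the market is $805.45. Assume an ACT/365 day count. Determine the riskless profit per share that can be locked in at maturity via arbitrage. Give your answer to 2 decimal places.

Fair forward: F* = S·e^(carry·T), with carry = r = 0.0345
F* = 783.18 · e^(0.0345 × 249/365) = 783.18 · e^0.023536 = 783.18 × 1.023815 = $801.8314
Market $805.45 > fair $801.8314: forward overpriced → cash-and-carry (buy spot, short the forward).
At maturity, profit = |F_mkt − F*| = |805.45 − 801.8314| = $3.62 per share

$3.62 per share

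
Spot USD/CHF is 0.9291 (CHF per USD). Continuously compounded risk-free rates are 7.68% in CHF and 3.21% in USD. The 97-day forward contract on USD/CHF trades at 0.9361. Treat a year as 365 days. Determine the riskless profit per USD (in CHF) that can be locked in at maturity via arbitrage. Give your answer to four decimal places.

Fair forward: F* = S·e^(carry·T), with carry = (r_CHF − r_USD) = 0.0768 − 0.0321 = 0.0447
F* = 0.9291 · e^(0.0447 × 97/365) = 0.9291 · e^0.011879 = 0.9291 × 1.011950 = 0.9402
Market 0.9361 < fair 0.9402: forward underpriced → reverse cash-and-carry (short spot, go long the forward).
At maturity, profit = |F_mkt − F*| = |0.9361 − 0.9402| = 0.0041 per USD (in CHF)

0.0041 per USD (in CHF)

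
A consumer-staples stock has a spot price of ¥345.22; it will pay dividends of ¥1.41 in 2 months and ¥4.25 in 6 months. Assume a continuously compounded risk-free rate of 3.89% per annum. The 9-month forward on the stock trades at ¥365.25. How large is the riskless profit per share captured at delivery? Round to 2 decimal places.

PV(dividends) I = 1.41·e^(−0.0389·2/12) + 4.25·e^(−0.0389·6/12) = 5.5690
Fair forward F* = (S − I)·e^(rT) = (345.22 − 5.5690)·e^0.029175 = 339.6510 × 1.029605 = 349.7064
Market ¥365.25 > fair 349.7064: forward overpriced → cash-and-carry (borrow at r, buy the stock and collect the dividends, short the forward).
Profit at T = |F_mkt − F*| = |365.25 − 349.7064| = ¥15.54 per share

¥15.54 per share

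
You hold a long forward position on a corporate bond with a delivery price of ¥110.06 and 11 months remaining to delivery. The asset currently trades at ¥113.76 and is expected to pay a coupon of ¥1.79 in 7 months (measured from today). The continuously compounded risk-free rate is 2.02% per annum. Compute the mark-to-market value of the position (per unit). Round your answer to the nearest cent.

¥3.95

PV(remaining coupons) I = 1.79·e^(−0.0202·7/12) = 1.7690
Current forward F = (S − I)·e^(rT) = (113.76 − 1.7690)·e^(0.0202·11/12) = 111.9910 × 1.018689 = 114.0840
Value (long) = (F − K)·e^(−rT) = (114.0840 − 110.06) × 0.981654 = 3.9502
Value = ¥3.95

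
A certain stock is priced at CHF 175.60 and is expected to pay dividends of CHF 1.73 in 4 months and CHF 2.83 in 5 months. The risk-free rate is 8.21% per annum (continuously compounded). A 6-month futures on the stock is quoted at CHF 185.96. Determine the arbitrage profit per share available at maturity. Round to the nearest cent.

PV(dividends) I = 1.73·e^(−0.0821·4/12) + 2.83·e^(−0.0821·5/12) = 4.4181
Fair futures F* = (S − I)·e^(rT) = (175.60 − 4.4181)·e^0.041050 = 171.1819 × 1.041904 = 178.3551
Market CHF 185.96 > fair 178.3551: forward overpriced → cash-and-carry (borrow at r, buy the stock and collect the dividends, short the forward).
Profit at T = |F_mkt − F*| = |185.96 − 178.3551| = CHF 7.60 per share

CHF 7.60 per share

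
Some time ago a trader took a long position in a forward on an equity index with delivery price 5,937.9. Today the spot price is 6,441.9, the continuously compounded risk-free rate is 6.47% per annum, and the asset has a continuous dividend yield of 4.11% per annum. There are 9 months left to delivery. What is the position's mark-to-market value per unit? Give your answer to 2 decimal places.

589.72

Current fair forward for the remaining 9 months: F = S·e^((r − q)·T), (r − q) = 0.0647 − 0.0411 = 0.0236
F = 6441.9 · e^(0.0236 × 9/12) = 6441.9 × 1.01785757 = 6556.9367
Value of long forward = (F − K)·e^(−rT) = (6556.9367 − 5937.9) · e^(−0.0647·9/12)
= 619.0367 × 0.95263352 = 589.72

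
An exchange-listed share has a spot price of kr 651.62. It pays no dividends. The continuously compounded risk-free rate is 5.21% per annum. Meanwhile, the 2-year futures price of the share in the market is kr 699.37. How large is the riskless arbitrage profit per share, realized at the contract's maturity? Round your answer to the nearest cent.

kr 23.81 per share

Fair futures: F* = S·e^(carry·T), with carry = r = 0.0521
F* = 651.62 · e^(0.0521 × 2) = 651.62 · e^0.104200 = 651.62 × 1.109822 = kr 723.1822
Market kr 699.37 < fair kr 723.1822: forward underpriced → reverse cash-and-carry (short spot, go long the forward).
At maturity, profit = |F_mkt − F*| = |699.37 − 723.1822| = kr 23.81 per share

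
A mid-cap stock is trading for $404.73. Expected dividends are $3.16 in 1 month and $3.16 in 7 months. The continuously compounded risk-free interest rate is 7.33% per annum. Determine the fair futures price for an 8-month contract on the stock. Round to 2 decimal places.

$418.52

PV(dividends) I = 3.16·e^(−0.0733·1/12) + 3.16·e^(−0.0733·7/12)
I = 3.1408 + 3.0277 = 6.1685
F = (S − I)·e^(rT) = (404.73 − 6.1685) · e^(0.0733·8/12)
= 398.5615 · e^0.048867 = 398.5615 × 1.050081 = $418.52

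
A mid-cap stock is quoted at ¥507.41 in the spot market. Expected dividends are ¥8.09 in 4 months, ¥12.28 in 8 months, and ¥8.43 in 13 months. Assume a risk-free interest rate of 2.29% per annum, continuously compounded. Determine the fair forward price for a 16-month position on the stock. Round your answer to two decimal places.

PV(dividends) I = 8.09·e^(−0.0229·4/12) + 12.28·e^(−0.0229·8/12) + 8.43·e^(−0.0229·13/12)
I = 8.0285 + 12.0939 + 8.2234 = 28.3458
F = (S − I)·e^(rT) = (507.41 − 28.3458) · e^(0.0229·16/12)
= 479.0642 · e^0.030533 = 479.0642 × 1.031004 = ¥493.92

¥493.92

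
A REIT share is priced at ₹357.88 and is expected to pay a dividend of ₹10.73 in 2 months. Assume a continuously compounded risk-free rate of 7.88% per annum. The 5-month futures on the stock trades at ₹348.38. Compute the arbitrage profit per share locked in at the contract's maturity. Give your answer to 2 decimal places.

PV(dividends) I = 10.73·e^(−0.0788·2/12) = 10.5900
Fair futures F* = (S − I)·e^(rT) = (357.88 − 10.5900)·e^0.032833 = 347.2900 × 1.033378 = 358.8818
Market ₹348.38 < fair 358.8818: forward underpriced → reverse cash-and-carry (short the stock, invest proceeds at r, pay the dividends, go long the forward).
Profit at T = |F_mkt − F*| = |348.38 − 358.8818| = ₹10.50 per share

₹10.50 per share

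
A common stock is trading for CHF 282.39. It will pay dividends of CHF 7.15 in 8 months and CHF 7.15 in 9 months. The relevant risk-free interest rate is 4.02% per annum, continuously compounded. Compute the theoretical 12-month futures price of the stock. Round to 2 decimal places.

PV(dividends) I = 7.15·e^(−0.0402·8/12) + 7.15·e^(−0.0402·9/12)
I = 6.9609 + 6.9376 = 13.8985
F = (S − I)·e^(rT) = (282.39 − 13.8985) · e^(0.0402·12/12)
= 268.4915 · e^0.040200 = 268.4915 × 1.041019 = CHF 279.50

CHF 279.50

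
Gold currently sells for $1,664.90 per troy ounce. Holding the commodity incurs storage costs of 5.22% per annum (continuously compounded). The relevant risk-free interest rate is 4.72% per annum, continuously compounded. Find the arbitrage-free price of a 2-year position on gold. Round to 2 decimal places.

$2,031.07 per troy ounce

Net carry = r + u − y = 0.0472 + 0.0522 − 0.0000 = 0.0994
F = S·e^((r+u−y)T) = 1664.90 · e^(0.0994 × 2) = 1664.90 · e^0.19880000
= 1664.90 × 1.21993795 = $2,031.07 per troy ounce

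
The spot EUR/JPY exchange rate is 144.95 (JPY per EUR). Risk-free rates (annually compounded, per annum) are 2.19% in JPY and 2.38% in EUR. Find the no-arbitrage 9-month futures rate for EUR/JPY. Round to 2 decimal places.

144.75

By covered interest parity, F = S · (1+r_JPY)^T / (1+r_EUR)^T
= 144.95 × 1.016380 / 1.017797 = 144.95 × 0.998608
F = 144.75 JPY per EUR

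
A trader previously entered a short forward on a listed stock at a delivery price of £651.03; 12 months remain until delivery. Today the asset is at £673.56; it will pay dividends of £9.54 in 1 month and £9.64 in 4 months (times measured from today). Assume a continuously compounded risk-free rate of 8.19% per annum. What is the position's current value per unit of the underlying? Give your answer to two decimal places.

-£54.87

PV(remaining dividends) I = 9.54·e^(−0.0819·1/12) + 9.64·e^(−0.0819·4/12) = 18.8555
Current forward F = (S − I)·e^(rT) = (673.56 − 18.8555)·e^(0.0819·12/12) = 654.7045 × 1.085347 = 710.5816
Value (long) = (F − K)·e^(−rT) = (710.5816 − 651.03) × 0.921364 = 54.8687
Short position value = −(long value) = -£54.87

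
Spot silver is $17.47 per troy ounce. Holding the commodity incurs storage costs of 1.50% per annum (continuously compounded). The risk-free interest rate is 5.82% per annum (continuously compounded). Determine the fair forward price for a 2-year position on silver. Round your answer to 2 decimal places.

$20.22 per troy ounce

Net carry = r + u − y = 0.0582 + 0.0150 − 0.0000 = 0.0732
F = S·e^((r+u−y)T) = 17.47 · e^(0.0732 × 2) = 17.47 · e^0.146400
= 17.47 × 1.157659 = $20.22 per troy ounce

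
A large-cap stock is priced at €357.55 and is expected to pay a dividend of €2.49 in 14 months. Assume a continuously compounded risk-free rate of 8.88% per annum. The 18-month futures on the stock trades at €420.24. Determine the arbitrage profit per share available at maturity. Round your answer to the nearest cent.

PV(dividends) I = 2.49·e^(−0.0888·14/12) = 2.2449
Fair futures F* = (S − I)·e^(rT) = (357.55 − 2.2449)·e^0.133200 = 355.3051 × 1.142478 = 405.9283
Market €420.24 > fair 405.9283: forward overpriced → cash-and-carry (borrow at r, buy the stock and collect the dividends, short the forward).
Profit at T = |F_mkt − F*| = |420.24 − 405.9283| = €14.31 per share

€14.31 per share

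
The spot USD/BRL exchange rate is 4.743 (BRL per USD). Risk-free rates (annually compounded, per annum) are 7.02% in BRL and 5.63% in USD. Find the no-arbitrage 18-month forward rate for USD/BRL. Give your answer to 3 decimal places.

By covered interest parity, F = S · (1+r_BRL)^T / (1+r_USD)^T
= 4.743 × 1.107127 / 1.085628 = 4.743 × 1.019803
F = 4.837 BRL per USD

4.837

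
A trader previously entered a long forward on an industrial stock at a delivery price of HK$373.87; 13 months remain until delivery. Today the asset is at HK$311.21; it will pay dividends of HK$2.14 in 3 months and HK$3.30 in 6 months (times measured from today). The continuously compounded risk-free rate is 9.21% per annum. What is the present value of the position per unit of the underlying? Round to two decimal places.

-HK$32.40

PV(remaining dividends) I = 2.14·e^(−0.0921·3/12) + 3.30·e^(−0.0921·6/12) = 5.2428
Current forward F = (S − I)·e^(rT) = (311.21 − 5.2428)·e^(0.0921·13/12) = 305.9672 × 1.104922 = 338.0699
Value (long) = (F − K)·e^(−rT) = (338.0699 − 373.87) × 0.905041 = -32.4006
Value = -HK$32.40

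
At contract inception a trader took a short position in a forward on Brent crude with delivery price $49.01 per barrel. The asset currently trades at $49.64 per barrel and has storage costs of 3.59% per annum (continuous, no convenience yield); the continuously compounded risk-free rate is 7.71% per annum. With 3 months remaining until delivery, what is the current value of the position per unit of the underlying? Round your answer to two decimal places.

-$2.01 per barrel

Current fair forward for the remaining 3 months: F = S·e^((r + u)·T), (r + u) = 0.0771 + 0.0359 = 0.1130
F = 49.64 · e^(0.1130 × 3/12) = 49.64 × 1.028653 = 51.0623
Value of long forward = (F − K)·e^(−rT) = (51.0623 − 49.01) · e^(−0.0771·3/12)
= 2.0523 × 0.980910 = 2.01
Short position value = −(long value) = -$2.01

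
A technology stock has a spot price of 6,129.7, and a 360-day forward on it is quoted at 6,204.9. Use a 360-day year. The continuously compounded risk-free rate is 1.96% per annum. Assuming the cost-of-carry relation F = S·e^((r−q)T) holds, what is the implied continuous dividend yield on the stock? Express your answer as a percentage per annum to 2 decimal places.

0.74%

From F = S·e^((r−q)T): (r − q) = ln(F/S)/T
ln(6204.9/6129.7) = ln(1.012268) = 0.012193
(r − q) = 0.012193 / (360/360) = 0.012193
q = r − ln(F/S)/T = 0.0196 − 0.012193 = 0.007407
q = 0.74%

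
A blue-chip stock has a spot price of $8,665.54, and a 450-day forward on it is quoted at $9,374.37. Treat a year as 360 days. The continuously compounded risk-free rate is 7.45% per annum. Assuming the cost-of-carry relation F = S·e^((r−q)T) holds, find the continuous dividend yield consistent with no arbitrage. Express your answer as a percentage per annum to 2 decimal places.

From F = S·e^((r−q)T): (r − q) = ln(F/S)/T
ln(9374.37/8665.54) = ln(1.081799) = 0.078625
(r − q) = 0.078625 / (450/360) = 0.062900
q = r − ln(F/S)/T = 0.0745 − 0.062900 = 0.011600
q = 1.16%

1.16%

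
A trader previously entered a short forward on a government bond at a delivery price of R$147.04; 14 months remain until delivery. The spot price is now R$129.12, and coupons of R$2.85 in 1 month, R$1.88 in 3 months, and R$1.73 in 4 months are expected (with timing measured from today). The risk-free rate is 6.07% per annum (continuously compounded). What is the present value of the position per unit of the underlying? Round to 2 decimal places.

PV(remaining coupons) I = 2.85·e^(−0.0607·1/12) + 1.88·e^(−0.0607·3/12) + 1.73·e^(−0.0607·4/12) = 6.3827
Current forward F = (S − I)·e^(rT) = (129.12 − 6.3827)·e^(0.0607·14/12) = 122.7373 × 1.073384 = 131.7443
Value (long) = (F − K)·e^(−rT) = (131.7443 − 147.04) × 0.931633 = -14.2500
Short position value = −(long value) = R$14.25

R$14.25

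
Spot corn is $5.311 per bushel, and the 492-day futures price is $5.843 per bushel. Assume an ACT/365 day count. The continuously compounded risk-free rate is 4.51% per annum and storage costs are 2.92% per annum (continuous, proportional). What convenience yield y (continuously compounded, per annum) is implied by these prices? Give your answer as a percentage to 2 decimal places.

0.35%

F = S·e^((r+u−y)T) ⇒ (r+u−y) = ln(F/S)/T
ln(5.843/5.311) = 0.095464; /T ⇒ 0.070822
y = r + u − ln(F/S)/T = 0.0451 + 0.0292 − 0.070822 = 0.003478
y = 0.35%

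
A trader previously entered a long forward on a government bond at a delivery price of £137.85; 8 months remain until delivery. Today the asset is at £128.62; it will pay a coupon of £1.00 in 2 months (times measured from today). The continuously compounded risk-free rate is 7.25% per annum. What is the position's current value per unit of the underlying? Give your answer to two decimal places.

PV(remaining coupons) I = 1.00·e^(−0.0725·2/12) = 0.9880
Current forward F = (S − I)·e^(rT) = (128.62 − 0.9880)·e^(0.0725·8/12) = 127.6320 × 1.049520 = 133.9523
Value (long) = (F − K)·e^(−rT) = (133.9523 − 137.85) × 0.952816 = -3.7138
Value = -£3.71

-£3.71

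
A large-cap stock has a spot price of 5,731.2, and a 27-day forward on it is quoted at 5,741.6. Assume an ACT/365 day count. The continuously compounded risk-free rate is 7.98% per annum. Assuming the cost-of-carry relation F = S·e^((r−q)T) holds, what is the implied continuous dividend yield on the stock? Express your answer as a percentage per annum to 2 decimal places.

5.53%

From F = S·e^((r−q)T): (r − q) = ln(F/S)/T
ln(5741.6/5731.2) = ln(1.001815) = 0.001813
(r − q) = 0.001813 / (27/365) = 0.024509
q = r − ln(F/S)/T = 0.0798 − 0.024509 = 0.055291
q = 5.53%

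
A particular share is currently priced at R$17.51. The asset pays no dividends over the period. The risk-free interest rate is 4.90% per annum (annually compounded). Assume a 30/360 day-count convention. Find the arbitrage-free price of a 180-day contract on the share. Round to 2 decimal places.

R$17.93

F = S · (1+r)^T
= 17.51 × 1.024207
F = R$17.93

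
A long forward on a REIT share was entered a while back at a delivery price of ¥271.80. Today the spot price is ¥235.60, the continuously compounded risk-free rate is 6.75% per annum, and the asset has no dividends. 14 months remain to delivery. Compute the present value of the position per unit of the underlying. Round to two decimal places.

Current fair forward for the remaining 14 months: F = S·e^(r·T), r = 0.0675
F = 235.60 · e^(0.0675 × 14/12) = 235.60 × 1.081934 = 254.9037
Value of long forward = (F − K)·e^(−rT) = (254.9037 − 271.80) · e^(−0.0675·14/12)
= -16.8963 × 0.924271 = -15.62

-¥15.62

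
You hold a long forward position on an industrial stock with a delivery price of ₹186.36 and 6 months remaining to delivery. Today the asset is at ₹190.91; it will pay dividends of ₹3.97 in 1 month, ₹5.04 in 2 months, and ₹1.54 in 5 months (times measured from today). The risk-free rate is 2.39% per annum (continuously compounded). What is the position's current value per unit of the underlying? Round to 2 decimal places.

-₹3.74

PV(remaining dividends) I = 3.97·e^(−0.0239·1/12) + 5.04·e^(−0.0239·2/12) + 1.54·e^(−0.0239·5/12) = 10.5068
Current forward F = (S − I)·e^(rT) = (190.91 − 10.5068)·e^(0.0239·6/12) = 180.4032 × 1.012022 = 182.5720
Value (long) = (F − K)·e^(−rT) = (182.5720 − 186.36) × 0.988121 = -3.7430
Value = -₹3.74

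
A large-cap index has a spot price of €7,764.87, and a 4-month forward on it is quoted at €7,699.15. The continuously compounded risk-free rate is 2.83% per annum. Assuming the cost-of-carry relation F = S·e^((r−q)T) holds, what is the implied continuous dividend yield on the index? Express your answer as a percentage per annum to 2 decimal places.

From F = S·e^((r−q)T): (r − q) = ln(F/S)/T
ln(7699.15/7764.87) = ln(0.991536) = -0.008500
(r − q) = -0.008500 / (4/12) = -0.025500
q = r − ln(F/S)/T = 0.0283 + 0.025500 = 0.053800
q = 5.38%

5.38%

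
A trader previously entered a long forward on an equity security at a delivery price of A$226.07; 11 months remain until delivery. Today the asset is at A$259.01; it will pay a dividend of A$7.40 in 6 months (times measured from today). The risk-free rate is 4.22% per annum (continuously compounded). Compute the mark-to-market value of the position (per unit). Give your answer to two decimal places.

A$34.27

PV(remaining dividends) I = 7.40·e^(−0.0422·6/12) = 7.2455
Current forward F = (S − I)·e^(rT) = (259.01 − 7.2455)·e^(0.0422·11/12) = 251.7645 × 1.039441 = 261.6943
Value (long) = (F − K)·e^(−rT) = (261.6943 − 226.07) × 0.962055 = 34.2725
Value = A$34.27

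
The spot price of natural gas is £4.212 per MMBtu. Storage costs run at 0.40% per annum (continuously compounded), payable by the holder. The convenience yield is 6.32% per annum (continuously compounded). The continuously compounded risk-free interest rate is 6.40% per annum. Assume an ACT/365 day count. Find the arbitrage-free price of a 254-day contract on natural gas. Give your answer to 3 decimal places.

£4.226 per MMBtu

Net carry = r + u − y = 0.0640 + 0.0040 − 0.0632 = 0.0048
F = S·e^((r+u−y)T) = 4.212 · e^(0.0048 × 254/365) = 4.212 · e^0.003340
= 4.212 × 1.003346 = £4.226 per MMBtu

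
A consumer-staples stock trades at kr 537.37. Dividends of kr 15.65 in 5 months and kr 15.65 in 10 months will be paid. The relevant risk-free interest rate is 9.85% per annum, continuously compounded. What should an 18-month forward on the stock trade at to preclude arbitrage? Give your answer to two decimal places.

kr 588.81

PV(dividends) I = 15.65·e^(−0.0985·5/12) + 15.65·e^(−0.0985·10/12)
I = 15.0207 + 14.4167 = 29.4374
F = (S − I)·e^(rT) = (537.37 − 29.4374) · e^(0.0985·18/12)
= 507.9326 · e^0.147750 = 507.9326 × 1.159223 = kr 588.81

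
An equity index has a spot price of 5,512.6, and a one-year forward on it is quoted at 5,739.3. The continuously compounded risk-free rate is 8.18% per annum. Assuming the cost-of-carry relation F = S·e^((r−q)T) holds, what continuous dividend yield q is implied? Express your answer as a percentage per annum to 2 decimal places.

4.15%

From F = S·e^((r−q)T): (r − q) = ln(F/S)/T
ln(5739.3/5512.6) = ln(1.041124) = 0.040301
(r − q) = 0.040301 / (12/12) = 0.040301
q = r − ln(F/S)/T = 0.0818 − 0.040301 = 0.041499
q = 4.15%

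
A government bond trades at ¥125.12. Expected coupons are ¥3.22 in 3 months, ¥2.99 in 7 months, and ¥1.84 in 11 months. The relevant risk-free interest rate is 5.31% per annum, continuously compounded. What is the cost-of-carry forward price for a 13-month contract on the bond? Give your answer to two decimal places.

PV(coupons) I = 3.22·e^(−0.0531·3/12) + 2.99·e^(−0.0531·7/12) + 1.84·e^(−0.0531·11/12)
I = 3.1775 + 2.8988 + 1.7526 = 7.8289
F = (S − I)·e^(rT) = (125.12 − 7.8289) · e^(0.0531·13/12)
= 117.2911 · e^0.057525 = 117.2911 × 1.059212 = ¥124.24

¥124.24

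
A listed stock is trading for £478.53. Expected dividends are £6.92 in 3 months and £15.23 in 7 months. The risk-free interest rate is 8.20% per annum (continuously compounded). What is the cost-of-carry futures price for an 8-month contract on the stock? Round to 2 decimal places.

PV(dividends) I = 6.92·e^(−0.0820·3/12) + 15.23·e^(−0.0820·7/12)
I = 6.7796 + 14.5186 = 21.2982
F = (S − I)·e^(rT) = (478.53 − 21.2982) · e^(0.0820·8/12)
= 457.2318 · e^0.054667 = 457.2318 × 1.056189 = £482.92

£482.92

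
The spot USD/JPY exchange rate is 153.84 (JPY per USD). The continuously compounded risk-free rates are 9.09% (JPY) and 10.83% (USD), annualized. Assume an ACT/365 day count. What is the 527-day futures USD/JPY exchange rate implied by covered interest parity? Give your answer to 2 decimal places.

F = S·e^((r_JPY − r_USD)T) = 153.84 · e^((0.0909 − 0.1083) × 527/365)
= 153.84 · e^-0.025123 = 153.84 × 0.975190
F = 150.02 JPY per USD

150.02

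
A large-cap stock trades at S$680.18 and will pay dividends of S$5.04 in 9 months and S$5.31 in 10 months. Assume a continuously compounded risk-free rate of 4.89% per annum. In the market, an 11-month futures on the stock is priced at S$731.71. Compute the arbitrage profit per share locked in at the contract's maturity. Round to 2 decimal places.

PV(dividends) I = 5.04·e^(−0.0489·9/12) + 5.31·e^(−0.0489·10/12) = 9.9565
Fair futures F* = (S − I)·e^(rT) = (680.18 − 9.9565)·e^0.044825 = 670.2235 × 1.045845 = 700.9499
Market S$731.71 > fair 700.9499: forward overpriced → cash-and-carry (borrow at r, buy the stock and collect the dividends, short the forward).
Profit at T = |F_mkt − F*| = |731.71 − 700.9499| = S$30.76 per share

S$30.76 per share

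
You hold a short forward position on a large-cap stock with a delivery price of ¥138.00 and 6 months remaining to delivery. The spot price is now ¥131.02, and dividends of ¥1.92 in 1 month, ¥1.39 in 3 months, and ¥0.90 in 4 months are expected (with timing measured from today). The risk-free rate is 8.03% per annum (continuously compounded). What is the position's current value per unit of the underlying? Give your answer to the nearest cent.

¥5.69

PV(remaining dividends) I = 1.92·e^(−0.0803·1/12) + 1.39·e^(−0.0803·3/12) + 0.90·e^(−0.0803·4/12) = 4.1458
Current forward F = (S − I)·e^(rT) = (131.02 − 4.1458)·e^(0.0803·6/12) = 126.8742 × 1.040967 = 132.0719
Value (long) = (F − K)·e^(−rT) = (132.0719 − 138.00) × 0.960645 = -5.6948
Short position value = −(long value) = ¥5.69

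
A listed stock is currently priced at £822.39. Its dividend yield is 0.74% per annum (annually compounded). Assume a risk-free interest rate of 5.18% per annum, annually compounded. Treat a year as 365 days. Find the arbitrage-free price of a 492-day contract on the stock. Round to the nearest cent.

F = S · (1+r)^T / (1+q)^T
= 822.39 × 1.070446 / 1.009988 = 822.39 × 1.059860
F = £871.62

£871.62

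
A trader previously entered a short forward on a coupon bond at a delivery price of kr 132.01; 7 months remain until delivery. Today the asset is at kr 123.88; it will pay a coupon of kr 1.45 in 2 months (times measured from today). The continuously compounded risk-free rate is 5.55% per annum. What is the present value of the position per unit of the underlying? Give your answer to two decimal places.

PV(remaining coupons) I = 1.45·e^(−0.0555·2/12) = 1.4366
Current forward F = (S − I)·e^(rT) = (123.88 − 1.4366)·e^(0.0555·7/12) = 122.4434 × 1.032905 = 126.4724
Value (long) = (F − K)·e^(−rT) = (126.4724 − 132.01) × 0.968143 = -5.3612
Short position value = −(long value) = kr 5.36

kr 5.36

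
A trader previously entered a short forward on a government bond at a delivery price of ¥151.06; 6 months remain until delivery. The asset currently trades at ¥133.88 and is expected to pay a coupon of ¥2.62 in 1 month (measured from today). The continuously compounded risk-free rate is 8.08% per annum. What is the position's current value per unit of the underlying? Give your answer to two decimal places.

¥13.80

PV(remaining coupons) I = 2.62·e^(−0.0808·1/12) = 2.6024
Current forward F = (S − I)·e^(rT) = (133.88 − 2.6024)·e^(0.0808·6/12) = 131.2776 × 1.041227 = 136.6898
Value (long) = (F − K)·e^(−rT) = (136.6898 − 151.06) × 0.960405 = -13.8012
Short position value = −(long value) = ¥13.80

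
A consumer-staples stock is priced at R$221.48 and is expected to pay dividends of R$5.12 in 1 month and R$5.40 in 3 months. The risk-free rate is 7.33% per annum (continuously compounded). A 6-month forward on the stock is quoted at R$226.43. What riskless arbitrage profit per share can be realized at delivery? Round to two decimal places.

R$7.46 per share

PV(dividends) I = 5.12·e^(−0.0733·1/12) + 5.40·e^(−0.0733·3/12) = 10.3908
Fair forward F* = (S − I)·e^(rT) = (221.48 − 10.3908)·e^0.036650 = 211.0892 × 1.037330 = 218.9692
Market R$226.43 > fair 218.9692: forward overpriced → cash-and-carry (borrow at r, buy the stock and collect the dividends, short the forward).
Profit at T = |F_mkt − F*| = |226.43 − 218.9692| = R$7.46 per share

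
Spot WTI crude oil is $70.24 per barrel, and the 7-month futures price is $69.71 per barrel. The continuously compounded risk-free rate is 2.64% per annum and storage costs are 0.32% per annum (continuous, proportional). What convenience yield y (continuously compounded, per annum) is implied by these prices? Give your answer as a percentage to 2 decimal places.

F = S·e^((r+u−y)T) ⇒ (r+u−y) = ln(F/S)/T
ln(69.71/70.24) = -0.007574; /T ⇒ -0.012984
y = r + u − ln(F/S)/T = 0.0264 + 0.0032 + 0.012984 = 0.042584
y = 4.26%

4.26%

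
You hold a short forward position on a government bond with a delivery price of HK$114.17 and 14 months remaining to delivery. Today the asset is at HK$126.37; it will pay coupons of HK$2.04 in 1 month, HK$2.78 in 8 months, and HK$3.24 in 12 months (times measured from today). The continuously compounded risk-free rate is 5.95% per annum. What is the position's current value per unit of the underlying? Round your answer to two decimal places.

-HK$12.10

PV(remaining coupons) I = 2.04·e^(−0.0595·1/12) + 2.78·e^(−0.0595·8/12) + 3.24·e^(−0.0595·12/12) = 7.7546
Current forward F = (S − I)·e^(rT) = (126.37 − 7.7546)·e^(0.0595·14/12) = 118.6154 × 1.071883 = 127.1418
Value (long) = (F − K)·e^(−rT) = (127.1418 − 114.17) × 0.932938 = 12.1019
Short position value = −(long value) = -HK$12.10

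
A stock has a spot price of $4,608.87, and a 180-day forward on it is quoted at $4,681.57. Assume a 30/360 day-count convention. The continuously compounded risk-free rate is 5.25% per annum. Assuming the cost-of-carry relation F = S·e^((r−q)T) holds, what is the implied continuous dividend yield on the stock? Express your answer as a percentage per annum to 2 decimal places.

2.12%

From F = S·e^((r−q)T): (r − q) = ln(F/S)/T
ln(4681.57/4608.87) = ln(1.015774) = 0.015651
(r − q) = 0.015651 / (180/360) = 0.031302
q = r − ln(F/S)/T = 0.0525 − 0.031302 = 0.021198
q = 2.12%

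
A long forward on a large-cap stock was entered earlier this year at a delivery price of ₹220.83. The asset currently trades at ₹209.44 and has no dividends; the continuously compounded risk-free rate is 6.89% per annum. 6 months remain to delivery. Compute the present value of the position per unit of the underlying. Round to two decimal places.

Current fair forward for the remaining 6 months: F = S·e^(r·T), r = 0.0689
F = 209.44 · e^(0.0689 × 6/12) = 209.44 × 1.035050 = 216.7809
Value of long forward = (F − K)·e^(−rT) = (216.7809 − 220.83) · e^(−0.0689·6/12)
= -4.0491 × 0.966137 = -3.91

-₹3.91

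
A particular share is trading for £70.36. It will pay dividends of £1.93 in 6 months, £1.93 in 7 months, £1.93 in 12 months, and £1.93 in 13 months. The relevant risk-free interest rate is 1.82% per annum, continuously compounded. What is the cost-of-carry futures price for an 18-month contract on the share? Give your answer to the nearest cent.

£64.49

PV(dividends) I = 1.93·e^(−0.0182·6/12) + 1.93·e^(−0.0182·7/12) + 1.93·e^(−0.0182·12/12) + 1.93·e^(−0.0182·13/12)
I = 1.9125 + 1.9096 + 1.8952 + 1.8923 = 7.6096
F = (S − I)·e^(rT) = (70.36 − 7.6096) · e^(0.0182·18/12)
= 62.7504 · e^0.027300 = 62.7504 × 1.027676 = £64.49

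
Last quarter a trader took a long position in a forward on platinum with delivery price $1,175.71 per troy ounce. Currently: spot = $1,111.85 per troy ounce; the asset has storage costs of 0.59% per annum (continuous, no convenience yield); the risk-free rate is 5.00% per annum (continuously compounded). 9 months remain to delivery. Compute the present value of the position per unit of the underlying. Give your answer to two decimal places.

-$15.66 per troy ounce

Current fair forward for the remaining 9 months: F = S·e^((r + u)·T), (r + u) = 0.0500 + 0.0059 = 0.0559
F = 1111.85 · e^(0.0559 × 9/12) = 1111.85 × 1.04281626 = 1159.4553
Value of long forward = (F − K)·e^(−rT) = (1159.4553 − 1175.71) · e^(−0.0500·9/12)
= -16.2547 × 0.96319442 = -15.66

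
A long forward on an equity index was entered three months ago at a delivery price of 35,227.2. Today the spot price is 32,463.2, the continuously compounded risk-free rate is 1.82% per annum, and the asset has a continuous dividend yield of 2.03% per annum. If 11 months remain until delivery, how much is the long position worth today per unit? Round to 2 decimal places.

Current fair forward for the remaining 11 months: F = S·e^((r − q)·T), (r − q) = 0.0182 − 0.0203 = -0.0021
F = 32463.2 · e^(-0.0021 × 11/12) = 32463.2 × 0.99807685 = 32400.7684
Value of long forward = (F − K)·e^(−rT) = (32400.7684 − 35227.2) · e^(−0.0182·11/12)
= -2826.4316 × 0.98345506 = -2779.67

-2779.67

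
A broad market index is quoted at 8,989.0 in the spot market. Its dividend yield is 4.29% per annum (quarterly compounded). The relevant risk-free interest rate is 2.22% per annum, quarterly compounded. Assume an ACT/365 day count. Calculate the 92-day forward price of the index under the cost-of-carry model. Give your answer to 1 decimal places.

F = S · (1+r/4)^(4T) / (1+q/4)^(4T)
= 8989.0 × 1.005596 / 1.010814 = 8989.0 × 0.994838
F = 8,942.6

8,942.6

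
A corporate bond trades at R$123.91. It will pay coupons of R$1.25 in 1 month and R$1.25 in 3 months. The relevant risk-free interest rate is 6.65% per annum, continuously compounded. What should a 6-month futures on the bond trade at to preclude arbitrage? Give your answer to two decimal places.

PV(coupons) I = 1.25·e^(−0.0665·1/12) + 1.25·e^(−0.0665·3/12)
I = 1.2431 + 1.2294 = 2.4725
F = (S − I)·e^(rT) = (123.91 − 2.4725) · e^(0.0665·6/12)
= 121.4375 · e^0.033250 = 121.4375 × 1.033809 = R$125.54

R$125.54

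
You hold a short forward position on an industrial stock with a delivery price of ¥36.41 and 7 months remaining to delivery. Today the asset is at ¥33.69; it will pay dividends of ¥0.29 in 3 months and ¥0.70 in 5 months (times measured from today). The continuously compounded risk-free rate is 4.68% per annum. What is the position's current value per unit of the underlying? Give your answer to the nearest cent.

¥2.71

PV(remaining dividends) I = 0.29·e^(−0.0468·3/12) + 0.70·e^(−0.0468·5/12) = 0.9731
Current forward F = (S − I)·e^(rT) = (33.69 − 0.9731)·e^(0.0468·7/12) = 32.7169 × 1.027676 = 33.6224
Value (long) = (F − K)·e^(−rT) = (33.6224 − 36.41) × 0.973069 = -2.7125
Short position value = −(long value) = ¥2.71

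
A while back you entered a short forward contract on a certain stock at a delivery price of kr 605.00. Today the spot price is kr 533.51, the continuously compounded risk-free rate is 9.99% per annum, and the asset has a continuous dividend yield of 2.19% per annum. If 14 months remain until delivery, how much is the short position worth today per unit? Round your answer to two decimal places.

Current fair forward for the remaining 14 months: F = S·e^((r − q)·T), (r − q) = 0.0999 − 0.0219 = 0.0780
F = 533.51 · e^(0.0780 × 14/12) = 533.51 × 1.095269 = 584.3370
Value of long forward = (F − K)·e^(−rT) = (584.3370 − 605.00) · e^(−0.0999·14/12)
= -20.6630 × 0.889986 = -18.39
Short position value = −(long value) = kr 18.39

kr 18.39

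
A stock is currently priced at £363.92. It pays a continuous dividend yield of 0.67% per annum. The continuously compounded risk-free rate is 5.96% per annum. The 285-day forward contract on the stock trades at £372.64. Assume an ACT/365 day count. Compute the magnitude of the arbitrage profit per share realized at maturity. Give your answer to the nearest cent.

£6.63 per share

Fair forward: F* = S·e^(carry·T), with carry = (r − q) = 0.0596 − 0.0067 = 0.0529
F* = 363.92 · e^(0.0529 × 285/365) = 363.92 · e^0.041305 = 363.92 × 1.042170 = £379.2665
Market £372.64 < fair £379.2665: forward underpriced → reverse cash-and-carry (short spot, go long the forward).
At maturity, profit = |F_mkt − F*| = |372.64 − 379.2665| = £6.63 per share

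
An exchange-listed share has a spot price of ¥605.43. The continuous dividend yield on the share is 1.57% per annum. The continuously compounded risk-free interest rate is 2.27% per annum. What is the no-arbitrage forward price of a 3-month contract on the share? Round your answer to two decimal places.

F = S·e^((r − q)T) = 605.43 · e^((0.0227 − 0.0157) × 3/12)
= 605.43 · e^0.001750 = 605.43 × 1.001752
F = ¥606.49

¥606.49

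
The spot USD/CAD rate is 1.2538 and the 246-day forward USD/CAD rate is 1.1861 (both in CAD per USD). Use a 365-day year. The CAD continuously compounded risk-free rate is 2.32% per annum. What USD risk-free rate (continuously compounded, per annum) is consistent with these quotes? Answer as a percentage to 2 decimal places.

10.56%

F = S·e^((r_CAD − r_USD)T) ⇒ r_USD = r_CAD − ln(F/S)/T
ln(1.1861/1.2538) = -0.055508; /(246/365) = -0.082359
r_USD = 0.0232 + 0.082359 = 0.105559
r_USD = 10.56%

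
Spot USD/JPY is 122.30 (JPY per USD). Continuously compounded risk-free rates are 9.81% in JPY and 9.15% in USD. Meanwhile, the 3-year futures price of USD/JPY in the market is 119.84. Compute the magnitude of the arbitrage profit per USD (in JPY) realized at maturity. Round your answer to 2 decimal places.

Fair futures: F* = S·e^(carry·T), with carry = (r_JPY − r_USD) = 0.0981 − 0.0915 = 0.0066
F* = 122.30 · e^(0.0066 × 3) = 122.30 · e^0.019800 = 122.30 × 1.019997 = 124.7456
Market 119.84 < fair 124.7456: forward underpriced → reverse cash-and-carry (short spot, go long the forward).
At maturity, profit = |F_mkt − F*| = |119.84 − 124.7456| = 4.91 per USD (in JPY)

4.91 per USD (in JPY)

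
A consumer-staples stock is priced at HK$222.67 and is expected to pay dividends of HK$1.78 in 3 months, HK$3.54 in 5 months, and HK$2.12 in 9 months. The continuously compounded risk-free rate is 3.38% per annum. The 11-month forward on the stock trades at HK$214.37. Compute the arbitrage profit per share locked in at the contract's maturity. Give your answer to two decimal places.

HK$7.75 per share

PV(dividends) I = 1.78·e^(−0.0338·3/12) + 3.54·e^(−0.0338·5/12) + 2.12·e^(−0.0338·9/12) = 7.3225
Fair forward F* = (S − I)·e^(rT) = (222.67 − 7.3225)·e^0.030983 = 215.3475 × 1.031468 = 222.1241
Market HK$214.37 < fair 222.1241: forward underpriced → reverse cash-and-carry (short the stock, invest proceeds at r, pay the dividends, go long the forward).
Profit at T = |F_mkt − F*| = |214.37 − 222.1241| = HK$7.75 per share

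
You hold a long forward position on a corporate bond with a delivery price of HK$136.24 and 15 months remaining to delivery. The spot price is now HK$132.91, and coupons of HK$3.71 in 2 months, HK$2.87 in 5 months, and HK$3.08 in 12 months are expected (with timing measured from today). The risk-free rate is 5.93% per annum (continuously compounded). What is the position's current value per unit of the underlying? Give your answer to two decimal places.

-HK$2.97

PV(remaining coupons) I = 3.71·e^(−0.0593·2/12) + 2.87·e^(−0.0593·5/12) + 3.08·e^(−0.0593·12/12) = 9.3761
Current forward F = (S − I)·e^(rT) = (132.91 − 9.3761)·e^(0.0593·15/12) = 123.5339 × 1.076941 = 133.0387
Value (long) = (F − K)·e^(−rT) = (133.0387 − 136.24) × 0.928556 = -2.9726
Value = -HK$2.97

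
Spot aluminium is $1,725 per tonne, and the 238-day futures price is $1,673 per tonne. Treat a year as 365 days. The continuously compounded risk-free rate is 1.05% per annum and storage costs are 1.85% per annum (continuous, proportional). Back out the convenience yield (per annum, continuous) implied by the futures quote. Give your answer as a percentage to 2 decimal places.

F = S·e^((r+u−y)T) ⇒ (r+u−y) = ln(F/S)/T
ln(1673/1725) = -0.030609; /T ⇒ -0.046942
y = r + u − ln(F/S)/T = 0.0105 + 0.0185 + 0.046942 = 0.075942
y = 7.59%

7.59%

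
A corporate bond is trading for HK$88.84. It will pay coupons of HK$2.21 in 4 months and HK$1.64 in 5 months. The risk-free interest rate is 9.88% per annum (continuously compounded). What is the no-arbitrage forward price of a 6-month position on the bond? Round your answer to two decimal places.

HK$89.44

PV(coupons) I = 2.21·e^(−0.0988·4/12) + 1.64·e^(−0.0988·5/12)
I = 2.1384 + 1.5739 = 3.7123
F = (S − I)·e^(rT) = (88.84 − 3.7123) · e^(0.0988·6/12)
= 85.1277 · e^0.049400 = 85.1277 × 1.050641 = HK$89.44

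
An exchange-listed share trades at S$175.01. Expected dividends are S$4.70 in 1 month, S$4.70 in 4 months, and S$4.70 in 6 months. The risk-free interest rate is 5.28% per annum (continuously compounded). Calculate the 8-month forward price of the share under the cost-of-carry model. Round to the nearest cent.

S$166.91

PV(dividends) I = 4.70·e^(−0.0528·1/12) + 4.70·e^(−0.0528·4/12) + 4.70·e^(−0.0528·6/12)
I = 4.6794 + 4.6180 + 4.5775 = 13.8749
F = (S − I)·e^(rT) = (175.01 − 13.8749) · e^(0.0528·8/12)
= 161.1351 · e^0.035200 = 161.1351 × 1.035827 = S$166.91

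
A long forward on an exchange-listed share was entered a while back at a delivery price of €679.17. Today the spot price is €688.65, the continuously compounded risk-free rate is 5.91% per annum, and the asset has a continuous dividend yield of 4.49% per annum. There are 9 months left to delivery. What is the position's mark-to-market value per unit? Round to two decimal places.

Current fair forward for the remaining 9 months: F = S·e^((r − q)·T), (r − q) = 0.0591 − 0.0449 = 0.0142
F = 688.65 · e^(0.0142 × 9/12) = 688.65 × 1.010707 = 696.0234
Value of long forward = (F − K)·e^(−rT) = (696.0234 − 679.17) · e^(−0.0591·9/12)
= 16.8534 × 0.956643 = 16.12

€16.12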